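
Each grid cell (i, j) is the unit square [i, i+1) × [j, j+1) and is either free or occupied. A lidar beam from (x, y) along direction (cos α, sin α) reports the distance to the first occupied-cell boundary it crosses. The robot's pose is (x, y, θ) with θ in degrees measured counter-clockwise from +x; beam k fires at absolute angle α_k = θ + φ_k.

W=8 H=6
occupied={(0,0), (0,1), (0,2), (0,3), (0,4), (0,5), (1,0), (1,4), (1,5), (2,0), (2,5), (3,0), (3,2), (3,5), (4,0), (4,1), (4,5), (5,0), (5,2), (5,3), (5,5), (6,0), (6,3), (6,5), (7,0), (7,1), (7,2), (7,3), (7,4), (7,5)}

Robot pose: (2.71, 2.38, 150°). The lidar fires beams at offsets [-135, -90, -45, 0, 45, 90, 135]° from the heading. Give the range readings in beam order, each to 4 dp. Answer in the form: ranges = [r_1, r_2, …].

beam 1: φ=-135°, α=15°
  dir = (cos 15°, sin 15°) = (0.9659, 0.2588); from cell (2,2)
  next x-line at t=0.3002, next y-line at t=2.3955; Δt_x=1.0353, Δt_y=3.8637
    x: enter (3,2) at t=0.3002 ← occupied
  → r_1 = 0.3002
beam 2: φ=-90°, α=60°
  dir = (cos 60°, sin 60°) = (0.5000, 0.8660); from cell (2,2)
  next x-line at t=0.5800, next y-line at t=0.7159; Δt_x=2.0000, Δt_y=1.1547
    x: enter (3,2) at t=0.5800 ← occupied
  → r_2 = 0.5800
beam 3: φ=-45°, α=105°
  dir = (cos 105°, sin 105°) = (-0.2588, 0.9659); from cell (2,2)
  next x-line at t=2.7432, next y-line at t=0.6419; Δt_x=3.8637, Δt_y=1.0353
    y: enter (2,3) at t=0.6419
    y: enter (2,4) at t=1.6771
    y: enter (2,5) at t=2.7124 ← occupied
  → r_3 = 2.7124
beam 4: φ=0°, α=150°
  dir = (cos 150°, sin 150°) = (-0.8660, 0.5000); from cell (2,2)
  next x-line at t=0.8198, next y-line at t=1.2400; Δt_x=1.1547, Δt_y=2.0000
    x: enter (1,2) at t=0.8198
    y: enter (1,3) at t=1.2400
    x: enter (0,3) at t=1.9745 ← occupied
  → r_4 = 1.9745
beam 5: φ=45°, α=195°
  dir = (cos 195°, sin 195°) = (-0.9659, -0.2588); from cell (2,2)
  next x-line at t=0.7350, next y-line at t=1.4682; Δt_x=1.0353, Δt_y=3.8637
    x: enter (1,2) at t=0.7350
    y: enter (1,1) at t=1.4682
    x: enter (0,1) at t=1.7703 ← occupied
  → r_5 = 1.7703
beam 6: φ=90°, α=240°
  dir = (cos 240°, sin 240°) = (-0.5000, -0.8660); from cell (2,2)
  next x-line at t=1.4200, next y-line at t=0.4388; Δt_x=2.0000, Δt_y=1.1547
    y: enter (2,1) at t=0.4388
    x: enter (1,1) at t=1.4200
    y: enter (1,0) at t=1.5935 ← occupied
  → r_6 = 1.5935
beam 7: φ=135°, α=285°
  dir = (cos 285°, sin 285°) = (0.2588, -0.9659); from cell (2,2)
  next x-line at t=1.1205, next y-line at t=0.3934; Δt_x=3.8637, Δt_y=1.0353
    y: enter (2,1) at t=0.3934
    x: enter (3,1) at t=1.1205
    y: enter (3,0) at t=1.4287 ← occupied
  → r_7 = 1.4287

ranges = [0.3002, 0.5800, 2.7124, 1.9745, 1.7703, 1.5935, 1.4287]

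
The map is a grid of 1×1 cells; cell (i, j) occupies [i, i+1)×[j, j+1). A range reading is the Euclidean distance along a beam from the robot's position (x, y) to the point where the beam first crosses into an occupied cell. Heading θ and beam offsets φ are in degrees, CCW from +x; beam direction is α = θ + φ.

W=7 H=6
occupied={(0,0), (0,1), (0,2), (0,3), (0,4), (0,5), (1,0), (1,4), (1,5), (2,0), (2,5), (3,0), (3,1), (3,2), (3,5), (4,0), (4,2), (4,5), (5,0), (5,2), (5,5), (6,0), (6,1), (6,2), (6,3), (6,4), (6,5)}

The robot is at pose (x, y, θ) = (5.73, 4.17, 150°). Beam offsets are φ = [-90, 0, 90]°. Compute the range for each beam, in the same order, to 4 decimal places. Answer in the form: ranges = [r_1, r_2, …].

ranges = [0.5400, 1.6600, 1.3510]

beam 1: φ=-90°, α=60°
  direction (0.5000, 0.8660); cell (5,4); t to first gridline: x 0.5400, y 0.9584 (then +2.0000 / +1.1547)
    (6,4) via x @ 0.5400  # hit
  → r_1 = 0.5400
beam 2: φ=0°, α=150°
  direction (-0.8660, 0.5000); cell (5,4); t to first gridline: x 0.8429, y 1.6600 (then +1.1547 / +2.0000)
    (4,4) via x @ 0.8429
    (4,5) via y @ 1.6600  # hit
  → r_2 = 1.6600
beam 3: φ=90°, α=240°
  direction (-0.5000, -0.8660); cell (5,4); t to first gridline: x 1.4600, y 0.1963 (then +2.0000 / +1.1547)
    (5,3) via y @ 0.1963
    (5,2) via y @ 1.3510  # hit
  → r_3 = 1.3510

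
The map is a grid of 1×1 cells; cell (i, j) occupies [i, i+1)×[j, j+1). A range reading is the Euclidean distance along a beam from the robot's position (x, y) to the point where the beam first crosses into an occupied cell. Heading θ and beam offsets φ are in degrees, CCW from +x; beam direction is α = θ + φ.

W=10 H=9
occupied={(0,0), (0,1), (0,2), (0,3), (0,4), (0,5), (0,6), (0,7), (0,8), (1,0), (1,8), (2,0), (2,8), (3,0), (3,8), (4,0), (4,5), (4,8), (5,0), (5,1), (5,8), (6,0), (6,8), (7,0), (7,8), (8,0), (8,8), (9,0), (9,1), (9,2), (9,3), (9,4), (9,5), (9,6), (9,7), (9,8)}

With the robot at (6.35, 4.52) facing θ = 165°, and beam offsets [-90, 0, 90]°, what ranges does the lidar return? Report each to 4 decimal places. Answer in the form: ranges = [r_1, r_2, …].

ranges = [3.6028, 1.8546, 2.6089]

beam 1: φ=-90°, α=75°
  cosα=0.2588 sinα=0.9659 | (6,4) | tMaxX 2.5114 tMaxY 0.4969 | tΔX 3.8637 tΔY 1.0353
    t=0.4969 [y] (6,5)
    t=1.5322 [y] (6,6)
    t=2.5114 [x] (7,6)
    t=2.5675 [y] (7,7)
    t=3.6028 [y] (7,8) — stop
  → r_1 = 3.6028
beam 2: φ=0°, α=165°
  cosα=-0.9659 sinα=0.2588 | (6,4) | tMaxX 0.3623 tMaxY 1.8546 | tΔX 1.0353 tΔY 3.8637
    t=0.3623 [x] (5,4)
    t=1.3976 [x] (4,4)
    t=1.8546 [y] (4,5) — stop
  → r_2 = 1.8546
beam 3: φ=90°, α=255°
  cosα=-0.2588 sinα=-0.9659 | (6,4) | tMaxX 1.3523 tMaxY 0.5383 | tΔX 3.8637 tΔY 1.0353
    t=0.5383 [y] (6,3)
    t=1.3523 [x] (5,3)
    t=1.5736 [y] (5,2)
    t=2.6089 [y] (5,1) — stop
  → r_3 = 2.6089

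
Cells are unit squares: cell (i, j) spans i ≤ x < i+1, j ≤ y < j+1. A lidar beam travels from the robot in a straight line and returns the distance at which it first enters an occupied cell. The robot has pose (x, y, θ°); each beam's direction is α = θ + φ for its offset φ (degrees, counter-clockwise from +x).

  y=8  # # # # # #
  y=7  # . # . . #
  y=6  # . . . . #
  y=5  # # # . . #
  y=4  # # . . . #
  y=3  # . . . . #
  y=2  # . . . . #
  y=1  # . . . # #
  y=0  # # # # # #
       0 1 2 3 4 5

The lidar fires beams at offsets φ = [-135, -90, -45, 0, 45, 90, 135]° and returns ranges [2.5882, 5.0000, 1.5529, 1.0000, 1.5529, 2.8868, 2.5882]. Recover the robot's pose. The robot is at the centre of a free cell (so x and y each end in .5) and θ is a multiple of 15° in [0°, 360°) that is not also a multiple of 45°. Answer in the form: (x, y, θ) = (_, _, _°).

(x, y, θ) = (2.5, 3.5, 150°)

The pose lattice has 23·16 = 368 candidates. Test each by forward raycasting.
  (4.5, 2.5, 255°): beam 1 = 3.0000 ≠ 2.5882 ✗
  (4.5, 4.5, 195°): beam 1 = 1.0000 ≠ 2.5882 ✗
  (3.5, 5.5, 345°): beam 1 = 0.5774 ≠ 2.5882 ✗
  (3.5, 6.5, 195°): beam 1 = 1.7321 ≠ 2.5882 ✗
  (1.5, 6.5, 330°): beam 1 = 0.5176 ≠ 2.5882 ✗
  …
  (2.5, 3.5, 150°): r_1=2.5882, r_2=5.0000, r_3=1.5529, r_4=1.0000, r_5=1.5529, r_6=2.8868, r_7=2.5882 — all match ✓
Only this pose fits every beam.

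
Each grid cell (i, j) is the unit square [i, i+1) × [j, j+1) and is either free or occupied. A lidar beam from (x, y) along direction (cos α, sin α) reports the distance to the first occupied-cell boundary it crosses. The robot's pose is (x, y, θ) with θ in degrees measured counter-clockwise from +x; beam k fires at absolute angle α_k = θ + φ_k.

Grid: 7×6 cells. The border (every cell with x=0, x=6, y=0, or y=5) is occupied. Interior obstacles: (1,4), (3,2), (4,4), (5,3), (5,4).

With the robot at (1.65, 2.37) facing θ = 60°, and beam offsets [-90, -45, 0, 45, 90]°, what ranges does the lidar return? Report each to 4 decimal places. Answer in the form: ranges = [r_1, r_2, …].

beam 1: φ=-90°, α=330°
  direction (0.8660, -0.5000); cell (1,2); t to first gridline: x 0.4041, y 0.7400 (then +1.1547 / +2.0000)
    (2,2) via x @ 0.4041
    (2,1) via y @ 0.7400
    (3,1) via x @ 1.5588
    (4,1) via x @ 2.7135
    (4,0) via y @ 2.7400  # hit
  → r_1 = 2.7400
beam 2: φ=-45°, α=15°
  direction (0.9659, 0.2588); cell (1,2); t to first gridline: x 0.3623, y 2.4341 (then +1.0353 / +3.8637)
    (2,2) via x @ 0.3623
    (3,2) via x @ 1.3976  # hit
  → r_2 = 1.3976
beam 3: φ=0°, α=60°
  direction (0.5000, 0.8660); cell (1,2); t to first gridline: x 0.7000, y 0.7275 (then +2.0000 / +1.1547)
    (2,2) via x @ 0.7000
    (2,3) via y @ 0.7275
    (2,4) via y @ 1.8822
    (3,4) via x @ 2.7000
    (3,5) via y @ 3.0369  # hit
  → r_3 = 3.0369
beam 4: φ=45°, α=105°
  direction (-0.2588, 0.9659); cell (1,2); t to first gridline: x 2.5114, y 0.6522 (then +3.8637 / +1.0353)
    (1,3) via y @ 0.6522
    (1,4) via y @ 1.6875  # hit
  → r_4 = 1.6875
beam 5: φ=90°, α=150°
  direction (-0.8660, 0.5000); cell (1,2); t to first gridline: x 0.7506, y 1.2600 (then +1.1547 / +2.0000)
    (0,2) via x @ 0.7506  # hit
  → r_5 = 0.7506

ranges = [2.7400, 1.3976, 3.0369, 1.6875, 0.7506]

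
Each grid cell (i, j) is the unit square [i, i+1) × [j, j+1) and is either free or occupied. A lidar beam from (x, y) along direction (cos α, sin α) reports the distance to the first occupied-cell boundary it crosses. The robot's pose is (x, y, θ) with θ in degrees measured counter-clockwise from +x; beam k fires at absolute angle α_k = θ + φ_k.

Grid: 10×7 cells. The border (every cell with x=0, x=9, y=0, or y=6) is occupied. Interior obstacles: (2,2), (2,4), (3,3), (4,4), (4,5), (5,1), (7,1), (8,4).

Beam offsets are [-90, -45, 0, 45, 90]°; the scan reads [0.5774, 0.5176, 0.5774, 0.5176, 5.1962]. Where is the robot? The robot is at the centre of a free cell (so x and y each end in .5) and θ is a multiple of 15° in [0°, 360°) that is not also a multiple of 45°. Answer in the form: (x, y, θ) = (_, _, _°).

The pose lattice has 32·16 = 512 candidates. Test each by forward raycasting.
  (2.5, 3.5, 165°): beam 1 = 0.5176 ≠ 0.5774 ✗
  (1.5, 1.5, 30°): beam 2 = 1.9319 ≠ 0.5176 ✗
  (7.5, 2.5, 330°): beam 3 = 1.7321 ≠ 0.5774 ✗
  …
  (4.5, 1.5, 330°): r_1=0.5774, r_2=0.5176, r_3=0.5774, r_4=0.5176, r_5=5.1962 — all match ✓
No second candidate reproduces the full scan.

(x, y, θ) = (4.5, 1.5, 330°)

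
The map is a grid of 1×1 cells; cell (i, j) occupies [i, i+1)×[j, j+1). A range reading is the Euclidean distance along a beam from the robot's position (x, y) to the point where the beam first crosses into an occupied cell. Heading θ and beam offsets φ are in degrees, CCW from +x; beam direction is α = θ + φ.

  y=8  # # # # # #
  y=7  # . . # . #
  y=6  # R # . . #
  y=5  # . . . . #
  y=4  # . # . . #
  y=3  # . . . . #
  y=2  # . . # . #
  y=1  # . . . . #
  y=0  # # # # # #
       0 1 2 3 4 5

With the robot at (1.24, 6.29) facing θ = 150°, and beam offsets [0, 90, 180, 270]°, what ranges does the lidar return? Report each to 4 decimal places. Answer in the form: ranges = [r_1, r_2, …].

beam 1: φ=0°, α=150°
  cosα=-0.8660 sinα=0.5000 | (1,6) | tMaxX 0.2771 tMaxY 1.4200 | tΔX 1.1547 tΔY 2.0000
    t=0.2771 [x] (0,6) — stop
  → r_1 = 0.2771
beam 2: φ=90°, α=240°
  cosα=-0.5000 sinα=-0.8660 | (1,6) | tMaxX 0.4800 tMaxY 0.3349 | tΔX 2.0000 tΔY 1.1547
    t=0.3349 [y] (1,5)
    t=0.4800 [x] (0,5) — stop
  → r_2 = 0.4800
beam 3: φ=180°, α=330°
  cosα=0.8660 sinα=-0.5000 | (1,6) | tMaxX 0.8776 tMaxY 0.5800 | tΔX 1.1547 tΔY 2.0000
    t=0.5800 [y] (1,5)
    t=0.8776 [x] (2,5)
    t=2.0323 [x] (3,5)
    t=2.5800 [y] (3,4)
    t=3.1870 [x] (4,4)
    t=4.3417 [x] (5,4) — stop
  → r_3 = 4.3417
beam 4: φ=270°, α=60°
  cosα=0.5000 sinα=0.8660 | (1,6) | tMaxX 1.5200 tMaxY 0.8198 | tΔX 2.0000 tΔY 1.1547
    t=0.8198 [y] (1,7)
    t=1.5200 [x] (2,7)
    t=1.9745 [y] (2,8) — stop
  → r_4 = 1.9745

ranges = [0.2771, 0.4800, 4.3417, 1.9745]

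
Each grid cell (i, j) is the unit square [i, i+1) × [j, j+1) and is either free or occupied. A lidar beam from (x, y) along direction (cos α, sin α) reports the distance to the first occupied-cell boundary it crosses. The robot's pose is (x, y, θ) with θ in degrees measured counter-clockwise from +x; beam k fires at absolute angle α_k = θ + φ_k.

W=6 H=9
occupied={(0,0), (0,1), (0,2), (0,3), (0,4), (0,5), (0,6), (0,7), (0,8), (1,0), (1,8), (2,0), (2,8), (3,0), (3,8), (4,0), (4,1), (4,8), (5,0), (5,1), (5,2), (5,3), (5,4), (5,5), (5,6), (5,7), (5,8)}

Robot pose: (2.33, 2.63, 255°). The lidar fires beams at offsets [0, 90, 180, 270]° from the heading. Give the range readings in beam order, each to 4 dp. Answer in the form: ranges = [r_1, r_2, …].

beam 1: φ=0°, α=255°
  direction (-0.2588, -0.9659); cell (2,2); t to first gridline: x 1.2750, y 0.6522 (then +3.8637 / +1.0353)
    (2,1) via y @ 0.6522
    (1,1) via x @ 1.2750
    (1,0) via y @ 1.6875  # hit
  → r_1 = 1.6875
beam 2: φ=90°, α=345°
  direction (0.9659, -0.2588); cell (2,2); t to first gridline: x 0.6936, y 2.4341 (then +1.0353 / +3.8637)
    (3,2) via x @ 0.6936
    (4,2) via x @ 1.7289
    (4,1) via y @ 2.4341  # hit
  → r_2 = 2.4341
beam 3: φ=180°, α=75°
  direction (0.2588, 0.9659); cell (2,2); t to first gridline: x 2.5887, y 0.3831 (then +3.8637 / +1.0353)
    (2,3) via y @ 0.3831
    (2,4) via y @ 1.4183
    (2,5) via y @ 2.4536
    (3,5) via x @ 2.5887
    (3,6) via y @ 3.4889
    (3,7) via y @ 4.5242
    (3,8) via y @ 5.5594  # hit
  → r_3 = 5.5594
beam 4: φ=270°, α=165°
  direction (-0.9659, 0.2588); cell (2,2); t to first gridline: x 0.3416, y 1.4296 (then +1.0353 / +3.8637)
    (1,2) via x @ 0.3416
    (0,2) via x @ 1.3769  # hit
  → r_4 = 1.3769

ranges = [1.6875, 2.4341, 5.5594, 1.3769]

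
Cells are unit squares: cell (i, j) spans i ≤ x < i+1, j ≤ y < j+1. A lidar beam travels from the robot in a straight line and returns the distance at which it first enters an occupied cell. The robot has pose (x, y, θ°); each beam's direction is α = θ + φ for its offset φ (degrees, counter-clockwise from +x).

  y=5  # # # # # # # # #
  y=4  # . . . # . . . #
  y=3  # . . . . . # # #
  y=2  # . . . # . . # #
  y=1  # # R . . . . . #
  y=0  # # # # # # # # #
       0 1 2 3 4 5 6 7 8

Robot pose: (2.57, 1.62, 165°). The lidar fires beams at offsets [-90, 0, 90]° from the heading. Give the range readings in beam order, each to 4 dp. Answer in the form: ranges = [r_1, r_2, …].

ranges = [3.4992, 0.5901, 0.6419]

beam 1: φ=-90°, α=75°
  direction (0.2588, 0.9659); cell (2,1); t to first gridline: x 1.6614, y 0.3934 (then +3.8637 / +1.0353)
    (2,2) via y @ 0.3934
    (2,3) via y @ 1.4287
    (3,3) via x @ 1.6614
    (3,4) via y @ 2.4640
    (3,5) via y @ 3.4992  # hit
  → r_1 = 3.4992
beam 2: φ=0°, α=165°
  direction (-0.9659, 0.2588); cell (2,1); t to first gridline: x 0.5901, y 1.4682 (then +1.0353 / +3.8637)
    (1,1) via x @ 0.5901  # hit
  → r_2 = 0.5901
beam 3: φ=90°, α=255°
  direction (-0.2588, -0.9659); cell (2,1); t to first gridline: x 2.2023, y 0.6419 (then +3.8637 / +1.0353)
    (2,0) via y @ 0.6419  # hit
  → r_3 = 0.6419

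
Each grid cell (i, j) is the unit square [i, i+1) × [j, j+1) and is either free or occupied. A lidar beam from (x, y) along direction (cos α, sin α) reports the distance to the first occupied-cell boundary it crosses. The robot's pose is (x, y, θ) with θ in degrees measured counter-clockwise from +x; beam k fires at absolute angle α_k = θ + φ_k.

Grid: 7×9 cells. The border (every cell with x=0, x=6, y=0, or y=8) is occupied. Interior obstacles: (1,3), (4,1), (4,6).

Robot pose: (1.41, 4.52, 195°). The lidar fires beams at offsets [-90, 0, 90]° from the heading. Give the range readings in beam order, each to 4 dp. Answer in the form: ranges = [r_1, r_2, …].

ranges = [1.5841, 0.4245, 0.5383]

beam 1: φ=-90°, α=105°
  direction (-0.2588, 0.9659); cell (1,4); t to first gridline: x 1.5841, y 0.4969 (then +3.8637 / +1.0353)
    (1,5) via y @ 0.4969
    (1,6) via y @ 1.5322
    (0,6) via x @ 1.5841  # hit
  → r_1 = 1.5841
beam 2: φ=0°, α=195°
  direction (-0.9659, -0.2588); cell (1,4); t to first gridline: x 0.4245, y 2.0091 (then +1.0353 / +3.8637)
    (0,4) via x @ 0.4245  # hit
  → r_2 = 0.4245
beam 3: φ=90°, α=285°
  direction (0.2588, -0.9659); cell (1,4); t to first gridline: x 2.2796, y 0.5383 (then +3.8637 / +1.0353)
    (1,3) via y @ 0.5383  # hit
  → r_3 = 0.5383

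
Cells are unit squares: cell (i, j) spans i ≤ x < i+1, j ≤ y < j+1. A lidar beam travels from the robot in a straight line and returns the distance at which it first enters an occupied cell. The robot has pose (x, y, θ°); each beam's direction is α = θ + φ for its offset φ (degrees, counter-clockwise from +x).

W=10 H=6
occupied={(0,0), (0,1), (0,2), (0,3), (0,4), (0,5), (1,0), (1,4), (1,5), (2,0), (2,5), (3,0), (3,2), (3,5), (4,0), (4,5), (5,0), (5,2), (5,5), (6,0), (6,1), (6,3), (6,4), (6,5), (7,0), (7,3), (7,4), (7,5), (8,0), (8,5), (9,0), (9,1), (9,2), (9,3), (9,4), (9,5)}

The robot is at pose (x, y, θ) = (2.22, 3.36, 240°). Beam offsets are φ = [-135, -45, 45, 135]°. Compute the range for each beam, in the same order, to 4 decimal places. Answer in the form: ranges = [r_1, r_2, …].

beam 1: φ=-135°, α=105°
  cosα=-0.2588 sinα=0.9659 | (2,3) | tMaxX 0.8500 tMaxY 0.6626 | tΔX 3.8637 tΔY 1.0353
    t=0.6626 [y] (2,4)
    t=0.8500 [x] (1,4) — stop
  → r_1 = 0.8500
beam 2: φ=-45°, α=195°
  cosα=-0.9659 sinα=-0.2588 | (2,3) | tMaxX 0.2278 tMaxY 1.3909 | tΔX 1.0353 tΔY 3.8637
    t=0.2278 [x] (1,3)
    t=1.2630 [x] (0,3) — stop
  → r_2 = 1.2630
beam 3: φ=45°, α=285°
  cosα=0.2588 sinα=-0.9659 | (2,3) | tMaxX 3.0137 tMaxY 0.3727 | tΔX 3.8637 tΔY 1.0353
    t=0.3727 [y] (2,2)
    t=1.4080 [y] (2,1)
    t=2.4433 [y] (2,0) — stop
  → r_3 = 2.4433
beam 4: φ=135°, α=15°
  cosα=0.9659 sinα=0.2588 | (2,3) | tMaxX 0.8075 tMaxY 2.4728 | tΔX 1.0353 tΔY 3.8637
    t=0.8075 [x] (3,3)
    t=1.8428 [x] (4,3)
    t=2.4728 [y] (4,4)
    t=2.8781 [x] (5,4)
    t=3.9133 [x] (6,4) — stop
  → r_4 = 3.9133

ranges = [0.8500, 1.2630, 2.4433, 3.9133]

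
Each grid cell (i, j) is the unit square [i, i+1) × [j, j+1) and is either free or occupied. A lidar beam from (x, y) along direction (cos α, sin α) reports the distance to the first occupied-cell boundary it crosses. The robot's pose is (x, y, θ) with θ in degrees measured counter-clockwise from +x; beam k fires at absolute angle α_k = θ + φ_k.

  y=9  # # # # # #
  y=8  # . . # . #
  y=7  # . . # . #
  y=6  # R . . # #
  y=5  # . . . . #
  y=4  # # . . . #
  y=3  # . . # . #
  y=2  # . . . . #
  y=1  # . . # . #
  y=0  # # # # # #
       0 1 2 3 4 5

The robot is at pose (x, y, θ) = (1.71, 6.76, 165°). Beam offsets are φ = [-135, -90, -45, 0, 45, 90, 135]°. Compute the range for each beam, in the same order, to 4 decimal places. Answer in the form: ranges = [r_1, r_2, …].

beam 1: φ=-135°, α=30°
  d=(0.8660,0.5000)  start (1,6)  tX=0.3349 tY=0.4800  stride 1/|dx|=1.1547 1/|dy|=2.0000
    cross x-line → (2,6), t=0.3349
    cross y-line → (2,7), t=0.4800
    cross x-line → (3,7), t=1.4896 (wall)
  → r_1 = 1.4896
beam 2: φ=-90°, α=75°
  d=(0.2588,0.9659)  start (1,6)  tX=1.1205 tY=0.2485  stride 1/|dx|=3.8637 1/|dy|=1.0353
    cross y-line → (1,7), t=0.2485
    cross x-line → (2,7), t=1.1205
    cross y-line → (2,8), t=1.2837
    cross y-line → (2,9), t=2.3190 (wall)
  → r_2 = 2.3190
beam 3: φ=-45°, α=120°
  d=(-0.5000,0.8660)  start (1,6)  tX=1.4200 tY=0.2771  stride 1/|dx|=2.0000 1/|dy|=1.1547
    cross y-line → (1,7), t=0.2771
    cross x-line → (0,7), t=1.4200 (wall)
  → r_3 = 1.4200
beam 4: φ=0°, α=165°
  d=(-0.9659,0.2588)  start (1,6)  tX=0.7350 tY=0.9273  stride 1/|dx|=1.0353 1/|dy|=3.8637
    cross x-line → (0,6), t=0.7350 (wall)
  → r_4 = 0.7350
beam 5: φ=45°, α=210°
  d=(-0.8660,-0.5000)  start (1,6)  tX=0.8198 tY=1.5200  stride 1/|dx|=1.1547 1/|dy|=2.0000
    cross x-line → (0,6), t=0.8198 (wall)
  → r_5 = 0.8198
beam 6: φ=90°, α=255°
  d=(-0.2588,-0.9659)  start (1,6)  tX=2.7432 tY=0.7868  stride 1/|dx|=3.8637 1/|dy|=1.0353
    cross y-line → (1,5), t=0.7868
    cross y-line → (1,4), t=1.8221 (wall)
  → r_6 = 1.8221
beam 7: φ=135°, α=300°
  d=(0.5000,-0.8660)  start (1,6)  tX=0.5800 tY=0.8776  stride 1/|dx|=2.0000 1/|dy|=1.1547
    cross x-line → (2,6), t=0.5800
    cross y-line → (2,5), t=0.8776
    cross y-line → (2,4), t=2.0323
    cross x-line → (3,4), t=2.5800
    cross y-line → (3,3), t=3.1870 (wall)
  → r_7 = 3.1870

ranges = [1.4896, 2.3190, 1.4200, 0.7350, 0.8198, 1.8221, 3.1870]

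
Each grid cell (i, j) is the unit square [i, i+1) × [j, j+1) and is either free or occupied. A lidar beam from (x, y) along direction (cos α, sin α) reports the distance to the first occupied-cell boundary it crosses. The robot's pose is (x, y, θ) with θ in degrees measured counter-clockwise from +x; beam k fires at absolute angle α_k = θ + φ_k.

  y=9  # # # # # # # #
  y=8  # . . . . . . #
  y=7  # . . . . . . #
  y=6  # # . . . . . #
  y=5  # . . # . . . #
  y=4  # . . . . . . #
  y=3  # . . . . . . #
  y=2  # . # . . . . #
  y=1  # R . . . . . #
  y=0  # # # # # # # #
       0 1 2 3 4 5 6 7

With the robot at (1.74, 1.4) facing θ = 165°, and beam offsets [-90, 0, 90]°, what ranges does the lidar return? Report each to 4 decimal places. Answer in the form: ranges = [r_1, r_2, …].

ranges = [1.0046, 0.7661, 0.4141]

beam 1: φ=-90°, α=75°
  cosα=0.2588 sinα=0.9659 | (1,1) | tMaxX 1.0046 tMaxY 0.6212 | tΔX 3.8637 tΔY 1.0353
    t=0.6212 [y] (1,2)
    t=1.0046 [x] (2,2) — stop
  → r_1 = 1.0046
beam 2: φ=0°, α=165°
  cosα=-0.9659 sinα=0.2588 | (1,1) | tMaxX 0.7661 tMaxY 2.3182 | tΔX 1.0353 tΔY 3.8637
    t=0.7661 [x] (0,1) — stop
  → r_2 = 0.7661
beam 3: φ=90°, α=255°
  cosα=-0.2588 sinα=-0.9659 | (1,1) | tMaxX 2.8591 tMaxY 0.4141 | tΔX 3.8637 tΔY 1.0353
    t=0.4141 [y] (1,0) — stop
  → r_3 = 0.4141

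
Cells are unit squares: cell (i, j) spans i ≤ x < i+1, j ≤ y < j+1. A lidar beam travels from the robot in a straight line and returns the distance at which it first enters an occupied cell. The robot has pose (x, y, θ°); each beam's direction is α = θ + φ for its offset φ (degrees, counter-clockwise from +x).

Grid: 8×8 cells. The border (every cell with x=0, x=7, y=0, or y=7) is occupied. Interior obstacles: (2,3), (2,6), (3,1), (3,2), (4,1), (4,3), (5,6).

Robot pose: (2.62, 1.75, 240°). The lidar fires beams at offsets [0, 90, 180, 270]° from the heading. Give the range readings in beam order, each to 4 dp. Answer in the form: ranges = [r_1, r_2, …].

ranges = [0.8660, 0.4388, 0.7600, 1.8706]

beam 1: φ=0°, α=240°
  direction (-0.5000, -0.8660); cell (2,1); t to first gridline: x 1.2400, y 0.8660 (then +2.0000 / +1.1547)
    (2,0) via y @ 0.8660  # hit
  → r_1 = 0.8660
beam 2: φ=90°, α=330°
  direction (0.8660, -0.5000); cell (2,1); t to first gridline: x 0.4388, y 1.5000 (then +1.1547 / +2.0000)
    (3,1) via x @ 0.4388  # hit
  → r_2 = 0.4388
beam 3: φ=180°, α=60°
  direction (0.5000, 0.8660); cell (2,1); t to first gridline: x 0.7600, y 0.2887 (then +2.0000 / +1.1547)
    (2,2) via y @ 0.2887
    (3,2) via x @ 0.7600  # hit
  → r_3 = 0.7600
beam 4: φ=270°, α=150°
  direction (-0.8660, 0.5000); cell (2,1); t to first gridline: x 0.7159, y 0.5000 (then +1.1547 / +2.0000)
    (2,2) via y @ 0.5000
    (1,2) via x @ 0.7159
    (0,2) via x @ 1.8706  # hit
  → r_4 = 1.8706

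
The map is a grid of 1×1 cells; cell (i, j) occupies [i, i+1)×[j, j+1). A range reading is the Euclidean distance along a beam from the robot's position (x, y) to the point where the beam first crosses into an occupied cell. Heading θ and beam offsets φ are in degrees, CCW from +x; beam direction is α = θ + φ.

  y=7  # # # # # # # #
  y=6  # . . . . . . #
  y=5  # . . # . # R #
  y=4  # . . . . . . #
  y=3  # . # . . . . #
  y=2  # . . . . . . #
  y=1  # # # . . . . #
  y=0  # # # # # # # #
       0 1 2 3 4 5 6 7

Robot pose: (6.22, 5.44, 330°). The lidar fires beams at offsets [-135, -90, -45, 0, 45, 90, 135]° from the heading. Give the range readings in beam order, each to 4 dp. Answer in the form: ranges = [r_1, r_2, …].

beam 1: φ=-135°, α=195°
  cosα=-0.9659 sinα=-0.2588 | (6,5) | tMaxX 0.2278 tMaxY 1.7000 | tΔX 1.0353 tΔY 3.8637
    t=0.2278 [x] (5,5) — stop
  → r_1 = 0.2278
beam 2: φ=-90°, α=240°
  cosα=-0.5000 sinα=-0.8660 | (6,5) | tMaxX 0.4400 tMaxY 0.5081 | tΔX 2.0000 tΔY 1.1547
    t=0.4400 [x] (5,5) — stop
  → r_2 = 0.4400
beam 3: φ=-45°, α=285°
  cosα=0.2588 sinα=-0.9659 | (6,5) | tMaxX 3.0137 tMaxY 0.4555 | tΔX 3.8637 tΔY 1.0353
    t=0.4555 [y] (6,4)
    t=1.4908 [y] (6,3)
    t=2.5261 [y] (6,2)
    t=3.0137 [x] (7,2) — stop
  → r_3 = 3.0137
beam 4: φ=0°, α=330°
  cosα=0.8660 sinα=-0.5000 | (6,5) | tMaxX 0.9007 tMaxY 0.8800 | tΔX 1.1547 tΔY 2.0000
    t=0.8800 [y] (6,4)
    t=0.9007 [x] (7,4) — stop
  → r_4 = 0.9007
beam 5: φ=45°, α=15°
  cosα=0.9659 sinα=0.2588 | (6,5) | tMaxX 0.8075 tMaxY 2.1637 | tΔX 1.0353 tΔY 3.8637
    t=0.8075 [x] (7,5) — stop
  → r_5 = 0.8075
beam 6: φ=90°, α=60°
  cosα=0.5000 sinα=0.8660 | (6,5) | tMaxX 1.5600 tMaxY 0.6466 | tΔX 2.0000 tΔY 1.1547
    t=0.6466 [y] (6,6)
    t=1.5600 [x] (7,6) — stop
  → r_6 = 1.5600
beam 7: φ=135°, α=105°
  cosα=-0.2588 sinα=0.9659 | (6,5) | tMaxX 0.8500 tMaxY 0.5798 | tΔX 3.8637 tΔY 1.0353
    t=0.5798 [y] (6,6)
    t=0.8500 [x] (5,6)
    t=1.6150 [y] (5,7) — stop
  → r_7 = 1.6150

ranges = [0.2278, 0.4400, 3.0137, 0.9007, 0.8075, 1.5600, 1.6150]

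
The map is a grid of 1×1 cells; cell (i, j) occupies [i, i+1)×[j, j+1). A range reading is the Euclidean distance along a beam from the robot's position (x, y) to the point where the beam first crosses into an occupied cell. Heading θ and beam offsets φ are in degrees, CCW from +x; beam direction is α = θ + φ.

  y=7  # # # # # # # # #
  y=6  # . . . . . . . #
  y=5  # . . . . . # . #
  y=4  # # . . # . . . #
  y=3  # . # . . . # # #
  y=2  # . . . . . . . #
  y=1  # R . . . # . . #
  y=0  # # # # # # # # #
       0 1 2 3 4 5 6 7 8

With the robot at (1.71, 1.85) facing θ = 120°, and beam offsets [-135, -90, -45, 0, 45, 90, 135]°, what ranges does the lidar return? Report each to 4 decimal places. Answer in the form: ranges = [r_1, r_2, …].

beam 1: φ=-135°, α=345°
  dir = (cos 345°, sin 345°) = (0.9659, -0.2588); from cell (1,1)
  next x-line at t=0.3002, next y-line at t=3.2841; Δt_x=1.0353, Δt_y=3.8637
    x: enter (2,1) at t=0.3002
    x: enter (3,1) at t=1.3355
    x: enter (4,1) at t=2.3708
    y: enter (4,0) at t=3.2841 ← occupied
  → r_1 = 3.2841
beam 2: φ=-90°, α=30°
  dir = (cos 30°, sin 30°) = (0.8660, 0.5000); from cell (1,1)
  next x-line at t=0.3349, next y-line at t=0.3000; Δt_x=1.1547, Δt_y=2.0000
    y: enter (1,2) at t=0.3000
    x: enter (2,2) at t=0.3349
    x: enter (3,2) at t=1.4896
    y: enter (3,3) at t=2.3000
    x: enter (4,3) at t=2.6443
    x: enter (5,3) at t=3.7990
    y: enter (5,4) at t=4.3000
    x: enter (6,4) at t=4.9537
    x: enter (7,4) at t=6.1084
    y: enter (7,5) at t=6.3000
    x: enter (8,5) at t=7.2631 ← occupied
  → r_2 = 7.2631
beam 3: φ=-45°, α=75°
  dir = (cos 75°, sin 75°) = (0.2588, 0.9659); from cell (1,1)
  next x-line at t=1.1205, next y-line at t=0.1553; Δt_x=3.8637, Δt_y=1.0353
    y: enter (1,2) at t=0.1553
    x: enter (2,2) at t=1.1205
    y: enter (2,3) at t=1.1906 ← occupied
  → r_3 = 1.1906
beam 4: φ=0°, α=120°
  dir = (cos 120°, sin 120°) = (-0.5000, 0.8660); from cell (1,1)
  next x-line at t=1.4200, next y-line at t=0.1732; Δt_x=2.0000, Δt_y=1.1547
    y: enter (1,2) at t=0.1732
    y: enter (1,3) at t=1.3279
    x: enter (0,3) at t=1.4200 ← occupied
  → r_4 = 1.4200
beam 5: φ=45°, α=165°
  dir = (cos 165°, sin 165°) = (-0.9659, 0.2588); from cell (1,1)
  next x-line at t=0.7350, next y-line at t=0.5796; Δt_x=1.0353, Δt_y=3.8637
    y: enter (1,2) at t=0.5796
    x: enter (0,2) at t=0.7350 ← occupied
  → r_5 = 0.7350
beam 6: φ=90°, α=210°
  dir = (cos 210°, sin 210°) = (-0.8660, -0.5000); from cell (1,1)
  next x-line at t=0.8198, next y-line at t=1.7000; Δt_x=1.1547, Δt_y=2.0000
    x: enter (0,1) at t=0.8198 ← occupied
  → r_6 = 0.8198
beam 7: φ=135°, α=255°
  dir = (cos 255°, sin 255°) = (-0.2588, -0.9659); from cell (1,1)
  next x-line at t=2.7432, next y-line at t=0.8800; Δt_x=3.8637, Δt_y=1.0353
    y: enter (1,0) at t=0.8800 ← occupied
  → r_7 = 0.8800

ranges = [3.2841, 7.2631, 1.1906, 1.4200, 0.7350, 0.8198, 0.8800]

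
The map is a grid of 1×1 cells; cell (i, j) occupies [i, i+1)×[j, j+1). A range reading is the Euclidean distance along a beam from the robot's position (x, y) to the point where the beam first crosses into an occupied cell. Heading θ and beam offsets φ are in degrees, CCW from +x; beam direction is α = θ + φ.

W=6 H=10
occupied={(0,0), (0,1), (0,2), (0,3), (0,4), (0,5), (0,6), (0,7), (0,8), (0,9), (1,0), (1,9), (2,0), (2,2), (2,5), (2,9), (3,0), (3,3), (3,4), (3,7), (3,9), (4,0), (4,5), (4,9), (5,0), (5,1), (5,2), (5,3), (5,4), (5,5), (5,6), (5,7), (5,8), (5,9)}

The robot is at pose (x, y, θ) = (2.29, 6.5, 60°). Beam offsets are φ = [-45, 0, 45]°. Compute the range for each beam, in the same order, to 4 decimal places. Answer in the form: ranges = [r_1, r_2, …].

beam 1: φ=-45°, α=15°
  cosα=0.9659 sinα=0.2588 | (2,6) | tMaxX 0.7350 tMaxY 1.9319 | tΔX 1.0353 tΔY 3.8637
    t=0.7350 [x] (3,6)
    t=1.7703 [x] (4,6)
    t=1.9319 [y] (4,7)
    t=2.8056 [x] (5,7) — stop
  → r_1 = 2.8056
beam 2: φ=0°, α=60°
  cosα=0.5000 sinα=0.8660 | (2,6) | tMaxX 1.4200 tMaxY 0.5774 | tΔX 2.0000 tΔY 1.1547
    t=0.5774 [y] (2,7)
    t=1.4200 [x] (3,7) — stop
  → r_2 = 1.4200
beam 3: φ=45°, α=105°
  cosα=-0.2588 sinα=0.9659 | (2,6) | tMaxX 1.1205 tMaxY 0.5176 | tΔX 3.8637 tΔY 1.0353
    t=0.5176 [y] (2,7)
    t=1.1205 [x] (1,7)
    t=1.5529 [y] (1,8)
    t=2.5882 [y] (1,9) — stop
  → r_3 = 2.5882

ranges = [2.8056, 1.4200, 2.5882]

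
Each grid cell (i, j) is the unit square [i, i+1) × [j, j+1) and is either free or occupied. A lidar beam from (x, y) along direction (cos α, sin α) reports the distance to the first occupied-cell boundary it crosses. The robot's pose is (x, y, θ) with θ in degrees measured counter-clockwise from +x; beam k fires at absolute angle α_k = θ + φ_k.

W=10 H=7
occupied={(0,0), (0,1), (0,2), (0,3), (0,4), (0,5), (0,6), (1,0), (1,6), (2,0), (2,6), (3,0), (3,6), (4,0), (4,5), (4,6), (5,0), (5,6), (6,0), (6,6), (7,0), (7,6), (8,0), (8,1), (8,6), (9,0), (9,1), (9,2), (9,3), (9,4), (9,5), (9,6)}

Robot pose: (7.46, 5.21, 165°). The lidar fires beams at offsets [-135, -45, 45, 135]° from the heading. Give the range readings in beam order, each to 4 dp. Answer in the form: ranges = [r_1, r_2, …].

beam 1: φ=-135°, α=30°
  dir = (cos 30°, sin 30°) = (0.8660, 0.5000); from cell (7,5)
  next x-line at t=0.6235, next y-line at t=1.5800; Δt_x=1.1547, Δt_y=2.0000
    x: enter (8,5) at t=0.6235
    y: enter (8,6) at t=1.5800 ← occupied
  → r_1 = 1.5800
beam 2: φ=-45°, α=120°
  dir = (cos 120°, sin 120°) = (-0.5000, 0.8660); from cell (7,5)
  next x-line at t=0.9200, next y-line at t=0.9122; Δt_x=2.0000, Δt_y=1.1547
    y: enter (7,6) at t=0.9122 ← occupied
  → r_2 = 0.9122
beam 3: φ=45°, α=210°
  dir = (cos 210°, sin 210°) = (-0.8660, -0.5000); from cell (7,5)
  next x-line at t=0.5312, next y-line at t=0.4200; Δt_x=1.1547, Δt_y=2.0000
    y: enter (7,4) at t=0.4200
    x: enter (6,4) at t=0.5312
    x: enter (5,4) at t=1.6859
    y: enter (5,3) at t=2.4200
    x: enter (4,3) at t=2.8406
    x: enter (3,3) at t=3.9953
    y: enter (3,2) at t=4.4200
    x: enter (2,2) at t=5.1500
    x: enter (1,2) at t=6.3047
    y: enter (1,1) at t=6.4200
    x: enter (0,1) at t=7.4594 ← occupied
  → r_3 = 7.4594
beam 4: φ=135°, α=300°
  dir = (cos 300°, sin 300°) = (0.5000, -0.8660); from cell (7,5)
  next x-line at t=1.0800, next y-line at t=0.2425; Δt_x=2.0000, Δt_y=1.1547
    y: enter (7,4) at t=0.2425
    x: enter (8,4) at t=1.0800
    y: enter (8,3) at t=1.3972
    y: enter (8,2) at t=2.5519
    x: enter (9,2) at t=3.0800 ← occupied
  → r_4 = 3.0800

ranges = [1.5800, 0.9122, 7.4594, 3.0800]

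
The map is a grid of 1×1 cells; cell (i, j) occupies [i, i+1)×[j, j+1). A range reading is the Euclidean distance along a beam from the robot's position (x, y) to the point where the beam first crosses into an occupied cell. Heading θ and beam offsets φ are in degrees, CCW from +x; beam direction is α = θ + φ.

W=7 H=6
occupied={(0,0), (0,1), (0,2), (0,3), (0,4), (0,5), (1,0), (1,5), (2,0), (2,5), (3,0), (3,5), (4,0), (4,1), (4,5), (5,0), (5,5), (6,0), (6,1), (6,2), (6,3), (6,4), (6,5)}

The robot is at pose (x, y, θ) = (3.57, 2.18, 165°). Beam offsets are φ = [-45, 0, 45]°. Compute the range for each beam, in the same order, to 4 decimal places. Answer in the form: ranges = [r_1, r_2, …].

beam 1: φ=-45°, α=120°
  direction (-0.5000, 0.8660); cell (3,2); t to first gridline: x 1.1400, y 0.9469 (then +2.0000 / +1.1547)
    (3,3) via y @ 0.9469
    (2,3) via x @ 1.1400
    (2,4) via y @ 2.1016
    (1,4) via x @ 3.1400
    (1,5) via y @ 3.2563  # hit
  → r_1 = 3.2563
beam 2: φ=0°, α=165°
  direction (-0.9659, 0.2588); cell (3,2); t to first gridline: x 0.5901, y 3.1682 (then +1.0353 / +3.8637)
    (2,2) via x @ 0.5901
    (1,2) via x @ 1.6254
    (0,2) via x @ 2.6607  # hit
  → r_2 = 2.6607
beam 3: φ=45°, α=210°
  direction (-0.8660, -0.5000); cell (3,2); t to first gridline: x 0.6582, y 0.3600 (then +1.1547 / +2.0000)
    (3,1) via y @ 0.3600
    (2,1) via x @ 0.6582
    (1,1) via x @ 1.8129
    (1,0) via y @ 2.3600  # hit
  → r_3 = 2.3600

ranges = [3.2563, 2.6607, 2.3600]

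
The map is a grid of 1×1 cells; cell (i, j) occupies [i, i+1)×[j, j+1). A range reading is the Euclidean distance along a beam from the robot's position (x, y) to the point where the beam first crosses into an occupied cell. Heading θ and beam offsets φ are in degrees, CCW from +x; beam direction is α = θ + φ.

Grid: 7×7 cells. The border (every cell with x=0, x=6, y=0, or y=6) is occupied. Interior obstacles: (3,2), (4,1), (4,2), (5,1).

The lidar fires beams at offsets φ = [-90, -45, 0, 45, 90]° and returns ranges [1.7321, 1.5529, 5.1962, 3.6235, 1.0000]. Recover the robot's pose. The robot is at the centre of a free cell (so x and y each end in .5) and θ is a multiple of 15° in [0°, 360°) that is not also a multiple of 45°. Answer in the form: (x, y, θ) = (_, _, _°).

The pose lattice has 21·16 = 336 candidates. Test each by forward raycasting.
  (3.5, 4.5, 210°): beam 2 = 2.5882 ≠ 1.5529 ✗
  (2.5, 3.5, 300°): beam 2 = 2.5882 ≠ 1.5529 ✗
  (5.5, 4.5, 120°): beam 1 = 0.5774 ≠ 1.7321 ✗
  (2.5, 3.5, 15°): beam 1 = 2.5882 ≠ 1.7321 ✗
  …
  (1.5, 2.5, 30°): r_1=1.7321, r_2=1.5529, r_3=5.1962, r_4=3.6235, r_5=1.0000 — all match ✓
Unique over the lattice → pose = (1.5, 2.5, 30°).

(x, y, θ) = (1.5, 2.5, 30°)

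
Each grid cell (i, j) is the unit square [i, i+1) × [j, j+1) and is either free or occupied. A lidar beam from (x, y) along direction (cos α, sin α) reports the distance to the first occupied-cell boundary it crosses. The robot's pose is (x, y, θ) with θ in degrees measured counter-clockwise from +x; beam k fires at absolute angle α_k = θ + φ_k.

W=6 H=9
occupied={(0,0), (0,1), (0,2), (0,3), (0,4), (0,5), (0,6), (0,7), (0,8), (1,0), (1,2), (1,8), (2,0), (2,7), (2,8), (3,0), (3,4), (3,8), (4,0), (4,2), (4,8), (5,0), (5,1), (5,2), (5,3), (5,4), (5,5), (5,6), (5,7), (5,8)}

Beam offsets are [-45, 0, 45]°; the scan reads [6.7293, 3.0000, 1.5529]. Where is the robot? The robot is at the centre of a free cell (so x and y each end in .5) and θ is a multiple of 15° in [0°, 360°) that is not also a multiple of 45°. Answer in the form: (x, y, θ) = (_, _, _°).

(x, y, θ) = (3.5, 7.5, 300°)

The pose lattice has 24·16 = 384 candidates. Test each by forward raycasting.
  (4.5, 6.5, 75°): beam 1 = 0.5774 ≠ 6.7293 ✗
  (2.5, 4.5, 15°): beam 1 = 0.5774 ≠ 6.7293 ✗
  (3.5, 6.5, 255°): beam 1 = 2.8868 ≠ 6.7293 ✗
  …
  (3.5, 7.5, 300°): r_1=6.7293, r_2=3.0000, r_3=1.5529 — all match ✓
Unique over the lattice → pose = (3.5, 7.5, 300°).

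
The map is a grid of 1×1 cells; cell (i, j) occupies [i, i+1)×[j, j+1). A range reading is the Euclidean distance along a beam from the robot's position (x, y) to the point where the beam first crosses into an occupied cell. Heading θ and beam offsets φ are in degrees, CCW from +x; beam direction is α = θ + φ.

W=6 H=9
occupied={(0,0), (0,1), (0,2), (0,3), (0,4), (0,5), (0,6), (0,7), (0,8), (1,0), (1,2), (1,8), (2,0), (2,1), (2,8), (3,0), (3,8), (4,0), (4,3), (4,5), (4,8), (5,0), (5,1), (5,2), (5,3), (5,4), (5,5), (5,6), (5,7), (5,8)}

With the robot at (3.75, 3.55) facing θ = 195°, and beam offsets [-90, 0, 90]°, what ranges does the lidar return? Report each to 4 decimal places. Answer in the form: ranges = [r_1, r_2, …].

beam 1: φ=-90°, α=105°
  cosα=-0.2588 sinα=0.9659 | (3,3) | tMaxX 2.8978 tMaxY 0.4659 | tΔX 3.8637 tΔY 1.0353
    t=0.4659 [y] (3,4)
    t=1.5012 [y] (3,5)
    t=2.5364 [y] (3,6)
    t=2.8978 [x] (2,6)
    t=3.5717 [y] (2,7)
    t=4.6070 [y] (2,8) — stop
  → r_1 = 4.6070
beam 2: φ=0°, α=195°
  cosα=-0.9659 sinα=-0.2588 | (3,3) | tMaxX 0.7765 tMaxY 2.1250 | tΔX 1.0353 tΔY 3.8637
    t=0.7765 [x] (2,3)
    t=1.8117 [x] (1,3)
    t=2.1250 [y] (1,2) — stop
  → r_2 = 2.1250
beam 3: φ=90°, α=285°
  cosα=0.2588 sinα=-0.9659 | (3,3) | tMaxX 0.9659 tMaxY 0.5694 | tΔX 3.8637 tΔY 1.0353
    t=0.5694 [y] (3,2)
    t=0.9659 [x] (4,2)
    t=1.6047 [y] (4,1)
    t=2.6400 [y] (4,0) — stop
  → r_3 = 2.6400

ranges = [4.6070, 2.1250, 2.6400]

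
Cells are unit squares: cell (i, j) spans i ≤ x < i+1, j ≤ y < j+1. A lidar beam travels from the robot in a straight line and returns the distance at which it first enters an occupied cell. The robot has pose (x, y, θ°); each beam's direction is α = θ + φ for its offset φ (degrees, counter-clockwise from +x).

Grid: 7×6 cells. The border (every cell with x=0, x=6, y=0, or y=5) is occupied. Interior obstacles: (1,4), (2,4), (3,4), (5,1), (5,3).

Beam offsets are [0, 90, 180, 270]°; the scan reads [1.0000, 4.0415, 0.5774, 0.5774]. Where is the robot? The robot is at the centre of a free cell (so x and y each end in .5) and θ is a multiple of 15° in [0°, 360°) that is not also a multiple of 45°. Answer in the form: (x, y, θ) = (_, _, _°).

(x, y, θ) = (1.5, 3.5, 240°)

The pose lattice has 15·16 = 240 candidates. Test each by forward raycasting.
  (5.5, 2.5, 210°): beam 1 = 3.0000 ≠ 1.0000 ✗
  (2.5, 2.5, 60°): beam 1 = 1.7321 ≠ 1.0000 ✗
  (4.5, 2.5, 300°): beam 2 = 1.0000 ≠ 4.0415 ✗
  (5.5, 4.5, 195°): beam 1 = 1.5529 ≠ 1.0000 ✗
  (5.5, 2.5, 105°): beam 1 = 0.5176 ≠ 1.0000 ✗
  …
  (1.5, 3.5, 240°): r_1=1.0000, r_2=4.0415, r_3=0.5774, r_4=0.5774 — all match ✓
No second candidate reproduces the full scan.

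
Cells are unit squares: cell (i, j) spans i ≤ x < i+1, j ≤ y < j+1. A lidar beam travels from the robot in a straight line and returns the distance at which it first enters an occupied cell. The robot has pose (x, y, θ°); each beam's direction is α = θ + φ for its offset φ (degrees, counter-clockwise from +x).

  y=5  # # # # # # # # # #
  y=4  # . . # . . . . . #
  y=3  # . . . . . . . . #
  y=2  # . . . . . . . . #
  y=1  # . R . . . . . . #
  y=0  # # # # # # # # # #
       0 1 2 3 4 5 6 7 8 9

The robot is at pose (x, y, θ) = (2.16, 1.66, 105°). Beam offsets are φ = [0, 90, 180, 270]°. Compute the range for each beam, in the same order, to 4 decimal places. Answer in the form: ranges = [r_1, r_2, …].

beam 1: φ=0°, α=105°
  dir = (cos 105°, sin 105°) = (-0.2588, 0.9659); from cell (2,1)
  next x-line at t=0.6182, next y-line at t=0.3520; Δt_x=3.8637, Δt_y=1.0353
    y: enter (2,2) at t=0.3520
    x: enter (1,2) at t=0.6182
    y: enter (1,3) at t=1.3873
    y: enter (1,4) at t=2.4225
    y: enter (1,5) at t=3.4578 ← occupied
  → r_1 = 3.4578
beam 2: φ=90°, α=195°
  dir = (cos 195°, sin 195°) = (-0.9659, -0.2588); from cell (2,1)
  next x-line at t=0.1656, next y-line at t=2.5500; Δt_x=1.0353, Δt_y=3.8637
    x: enter (1,1) at t=0.1656
    x: enter (0,1) at t=1.2009 ← occupied
  → r_2 = 1.2009
beam 3: φ=180°, α=285°
  dir = (cos 285°, sin 285°) = (0.2588, -0.9659); from cell (2,1)
  next x-line at t=3.2455, next y-line at t=0.6833; Δt_x=3.8637, Δt_y=1.0353
    y: enter (2,0) at t=0.6833 ← occupied
  → r_3 = 0.6833
beam 4: φ=270°, α=15°
  dir = (cos 15°, sin 15°) = (0.9659, 0.2588); from cell (2,1)
  next x-line at t=0.8696, next y-line at t=1.3137; Δt_x=1.0353, Δt_y=3.8637
    x: enter (3,1) at t=0.8696
    y: enter (3,2) at t=1.3137
    x: enter (4,2) at t=1.9049
    x: enter (5,2) at t=2.9402
    x: enter (6,2) at t=3.9755
    x: enter (7,2) at t=5.0107
    y: enter (7,3) at t=5.1774
    x: enter (8,3) at t=6.0460
    x: enter (9,3) at t=7.0813 ← occupied
  → r_4 = 7.0813

ranges = [3.4578, 1.2009, 0.6833, 7.0813]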